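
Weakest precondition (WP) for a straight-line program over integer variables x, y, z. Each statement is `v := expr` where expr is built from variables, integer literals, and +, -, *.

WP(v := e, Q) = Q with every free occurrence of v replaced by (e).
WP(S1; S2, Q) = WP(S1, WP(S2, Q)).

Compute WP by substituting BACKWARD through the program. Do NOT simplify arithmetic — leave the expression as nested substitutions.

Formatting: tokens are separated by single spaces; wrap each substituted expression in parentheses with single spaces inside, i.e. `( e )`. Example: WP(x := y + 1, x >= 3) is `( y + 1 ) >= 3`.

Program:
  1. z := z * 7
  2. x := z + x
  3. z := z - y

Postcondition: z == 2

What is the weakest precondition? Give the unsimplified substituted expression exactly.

post: z == 2
stmt 3: z := z - y  -- replace 1 occurrence(s) of z with (z - y)
  => ( z - y ) == 2
stmt 2: x := z + x  -- replace 0 occurrence(s) of x with (z + x)
  => ( z - y ) == 2
stmt 1: z := z * 7  -- replace 1 occurrence(s) of z with (z * 7)
  => ( ( z * 7 ) - y ) == 2

Answer: ( ( z * 7 ) - y ) == 2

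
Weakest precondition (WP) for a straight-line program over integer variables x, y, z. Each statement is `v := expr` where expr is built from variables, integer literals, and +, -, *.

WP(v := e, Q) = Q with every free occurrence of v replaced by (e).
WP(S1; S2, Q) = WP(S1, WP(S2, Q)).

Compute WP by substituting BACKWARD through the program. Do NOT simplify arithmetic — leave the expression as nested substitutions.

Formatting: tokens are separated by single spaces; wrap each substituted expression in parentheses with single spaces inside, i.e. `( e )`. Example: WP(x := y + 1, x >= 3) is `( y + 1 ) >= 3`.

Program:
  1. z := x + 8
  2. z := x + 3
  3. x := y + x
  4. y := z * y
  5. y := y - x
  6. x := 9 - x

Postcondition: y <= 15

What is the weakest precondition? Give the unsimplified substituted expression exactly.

post: y <= 15
stmt 6: x := 9 - x  -- replace 0 occurrence(s) of x with (9 - x)
  => y <= 15
stmt 5: y := y - x  -- replace 1 occurrence(s) of y with (y - x)
  => ( y - x ) <= 15
stmt 4: y := z * y  -- replace 1 occurrence(s) of y with (z * y)
  => ( ( z * y ) - x ) <= 15
stmt 3: x := y + x  -- replace 1 occurrence(s) of x with (y + x)
  => ( ( z * y ) - ( y + x ) ) <= 15
stmt 2: z := x + 3  -- replace 1 occurrence(s) of z with (x + 3)
  => ( ( ( x + 3 ) * y ) - ( y + x ) ) <= 15
stmt 1: z := x + 8  -- replace 0 occurrence(s) of z with (x + 8)
  => ( ( ( x + 3 ) * y ) - ( y + x ) ) <= 15

Answer: ( ( ( x + 3 ) * y ) - ( y + x ) ) <= 15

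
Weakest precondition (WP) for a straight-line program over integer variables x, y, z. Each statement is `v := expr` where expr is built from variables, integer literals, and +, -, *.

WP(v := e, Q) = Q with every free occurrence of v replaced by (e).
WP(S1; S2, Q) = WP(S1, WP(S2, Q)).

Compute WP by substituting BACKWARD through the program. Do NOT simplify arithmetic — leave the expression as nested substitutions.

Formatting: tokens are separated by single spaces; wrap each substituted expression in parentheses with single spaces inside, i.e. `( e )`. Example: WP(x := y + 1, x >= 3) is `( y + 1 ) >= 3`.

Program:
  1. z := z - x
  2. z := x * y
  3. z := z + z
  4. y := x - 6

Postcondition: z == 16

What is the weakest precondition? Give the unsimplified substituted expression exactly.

Answer: ( ( x * y ) + ( x * y ) ) == 16

Derivation:
post: z == 16
stmt 4: y := x - 6  -- replace 0 occurrence(s) of y with (x - 6)
  => z == 16
stmt 3: z := z + z  -- replace 1 occurrence(s) of z with (z + z)
  => ( z + z ) == 16
stmt 2: z := x * y  -- replace 2 occurrence(s) of z with (x * y)
  => ( ( x * y ) + ( x * y ) ) == 16
stmt 1: z := z - x  -- replace 0 occurrence(s) of z with (z - x)
  => ( ( x * y ) + ( x * y ) ) == 16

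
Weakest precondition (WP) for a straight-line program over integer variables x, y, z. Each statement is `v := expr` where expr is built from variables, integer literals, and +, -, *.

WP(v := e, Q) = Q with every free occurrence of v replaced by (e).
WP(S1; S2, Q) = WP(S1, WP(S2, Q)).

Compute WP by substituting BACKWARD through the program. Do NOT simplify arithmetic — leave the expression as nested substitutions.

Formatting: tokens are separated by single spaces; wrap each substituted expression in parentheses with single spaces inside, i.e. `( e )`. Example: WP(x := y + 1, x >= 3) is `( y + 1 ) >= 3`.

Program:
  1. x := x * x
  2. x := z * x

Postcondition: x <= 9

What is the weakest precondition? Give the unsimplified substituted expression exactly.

Answer: ( z * ( x * x ) ) <= 9

Derivation:
post: x <= 9
stmt 2: x := z * x  -- replace 1 occurrence(s) of x with (z * x)
  => ( z * x ) <= 9
stmt 1: x := x * x  -- replace 1 occurrence(s) of x with (x * x)
  => ( z * ( x * x ) ) <= 9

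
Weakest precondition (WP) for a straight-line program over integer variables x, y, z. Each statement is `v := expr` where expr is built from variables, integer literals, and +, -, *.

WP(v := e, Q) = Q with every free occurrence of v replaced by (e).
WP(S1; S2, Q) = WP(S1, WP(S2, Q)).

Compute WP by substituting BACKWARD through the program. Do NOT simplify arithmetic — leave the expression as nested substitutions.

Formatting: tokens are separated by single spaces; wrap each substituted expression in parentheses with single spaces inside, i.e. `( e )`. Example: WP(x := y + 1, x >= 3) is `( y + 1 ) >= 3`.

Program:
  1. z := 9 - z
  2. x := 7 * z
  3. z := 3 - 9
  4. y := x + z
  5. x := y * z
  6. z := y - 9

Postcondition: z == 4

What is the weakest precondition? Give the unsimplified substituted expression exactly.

post: z == 4
stmt 6: z := y - 9  -- replace 1 occurrence(s) of z with (y - 9)
  => ( y - 9 ) == 4
stmt 5: x := y * z  -- replace 0 occurrence(s) of x with (y * z)
  => ( y - 9 ) == 4
stmt 4: y := x + z  -- replace 1 occurrence(s) of y with (x + z)
  => ( ( x + z ) - 9 ) == 4
stmt 3: z := 3 - 9  -- replace 1 occurrence(s) of z with (3 - 9)
  => ( ( x + ( 3 - 9 ) ) - 9 ) == 4
stmt 2: x := 7 * z  -- replace 1 occurrence(s) of x with (7 * z)
  => ( ( ( 7 * z ) + ( 3 - 9 ) ) - 9 ) == 4
stmt 1: z := 9 - z  -- replace 1 occurrence(s) of z with (9 - z)
  => ( ( ( 7 * ( 9 - z ) ) + ( 3 - 9 ) ) - 9 ) == 4

Answer: ( ( ( 7 * ( 9 - z ) ) + ( 3 - 9 ) ) - 9 ) == 4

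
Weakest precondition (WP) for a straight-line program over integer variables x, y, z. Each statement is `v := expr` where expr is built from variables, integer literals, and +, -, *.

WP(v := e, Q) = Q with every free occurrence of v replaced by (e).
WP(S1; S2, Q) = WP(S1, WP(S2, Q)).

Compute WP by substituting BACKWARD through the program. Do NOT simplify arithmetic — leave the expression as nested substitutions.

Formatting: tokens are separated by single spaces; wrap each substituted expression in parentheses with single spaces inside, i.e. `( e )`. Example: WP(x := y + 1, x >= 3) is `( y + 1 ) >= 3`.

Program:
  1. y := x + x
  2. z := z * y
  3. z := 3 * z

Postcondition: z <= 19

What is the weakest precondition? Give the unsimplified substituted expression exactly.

post: z <= 19
stmt 3: z := 3 * z  -- replace 1 occurrence(s) of z with (3 * z)
  => ( 3 * z ) <= 19
stmt 2: z := z * y  -- replace 1 occurrence(s) of z with (z * y)
  => ( 3 * ( z * y ) ) <= 19
stmt 1: y := x + x  -- replace 1 occurrence(s) of y with (x + x)
  => ( 3 * ( z * ( x + x ) ) ) <= 19

Answer: ( 3 * ( z * ( x + x ) ) ) <= 19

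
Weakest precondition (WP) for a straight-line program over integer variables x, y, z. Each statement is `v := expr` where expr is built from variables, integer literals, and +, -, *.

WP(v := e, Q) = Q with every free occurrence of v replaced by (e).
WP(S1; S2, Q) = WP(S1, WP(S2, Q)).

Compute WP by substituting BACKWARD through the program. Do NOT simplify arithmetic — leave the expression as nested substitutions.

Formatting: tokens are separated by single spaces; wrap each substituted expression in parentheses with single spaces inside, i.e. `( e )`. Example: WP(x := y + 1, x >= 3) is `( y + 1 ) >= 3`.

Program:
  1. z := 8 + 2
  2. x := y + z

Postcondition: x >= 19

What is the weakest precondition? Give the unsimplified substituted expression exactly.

post: x >= 19
stmt 2: x := y + z  -- replace 1 occurrence(s) of x with (y + z)
  => ( y + z ) >= 19
stmt 1: z := 8 + 2  -- replace 1 occurrence(s) of z with (8 + 2)
  => ( y + ( 8 + 2 ) ) >= 19

Answer: ( y + ( 8 + 2 ) ) >= 19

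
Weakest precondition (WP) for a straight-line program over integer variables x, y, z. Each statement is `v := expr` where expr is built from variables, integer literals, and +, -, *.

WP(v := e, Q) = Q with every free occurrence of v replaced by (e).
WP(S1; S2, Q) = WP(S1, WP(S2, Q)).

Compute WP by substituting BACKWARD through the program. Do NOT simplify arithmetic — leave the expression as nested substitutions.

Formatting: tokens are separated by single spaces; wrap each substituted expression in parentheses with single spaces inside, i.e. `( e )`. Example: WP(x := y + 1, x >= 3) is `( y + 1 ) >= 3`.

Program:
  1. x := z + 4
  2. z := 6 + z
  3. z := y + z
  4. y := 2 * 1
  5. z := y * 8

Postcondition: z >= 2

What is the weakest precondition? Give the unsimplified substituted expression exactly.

post: z >= 2
stmt 5: z := y * 8  -- replace 1 occurrence(s) of z with (y * 8)
  => ( y * 8 ) >= 2
stmt 4: y := 2 * 1  -- replace 1 occurrence(s) of y with (2 * 1)
  => ( ( 2 * 1 ) * 8 ) >= 2
stmt 3: z := y + z  -- replace 0 occurrence(s) of z with (y + z)
  => ( ( 2 * 1 ) * 8 ) >= 2
stmt 2: z := 6 + z  -- replace 0 occurrence(s) of z with (6 + z)
  => ( ( 2 * 1 ) * 8 ) >= 2
stmt 1: x := z + 4  -- replace 0 occurrence(s) of x with (z + 4)
  => ( ( 2 * 1 ) * 8 ) >= 2

Answer: ( ( 2 * 1 ) * 8 ) >= 2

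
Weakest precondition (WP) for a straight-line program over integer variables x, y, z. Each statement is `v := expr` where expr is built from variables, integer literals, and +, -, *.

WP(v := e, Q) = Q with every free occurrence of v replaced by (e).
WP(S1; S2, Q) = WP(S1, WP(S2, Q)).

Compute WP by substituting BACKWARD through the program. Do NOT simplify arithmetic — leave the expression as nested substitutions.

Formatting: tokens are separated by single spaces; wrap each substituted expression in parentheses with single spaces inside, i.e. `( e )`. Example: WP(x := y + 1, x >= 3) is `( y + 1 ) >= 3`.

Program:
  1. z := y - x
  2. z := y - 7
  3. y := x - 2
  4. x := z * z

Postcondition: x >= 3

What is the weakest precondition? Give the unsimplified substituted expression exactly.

Answer: ( ( y - 7 ) * ( y - 7 ) ) >= 3

Derivation:
post: x >= 3
stmt 4: x := z * z  -- replace 1 occurrence(s) of x with (z * z)
  => ( z * z ) >= 3
stmt 3: y := x - 2  -- replace 0 occurrence(s) of y with (x - 2)
  => ( z * z ) >= 3
stmt 2: z := y - 7  -- replace 2 occurrence(s) of z with (y - 7)
  => ( ( y - 7 ) * ( y - 7 ) ) >= 3
stmt 1: z := y - x  -- replace 0 occurrence(s) of z with (y - x)
  => ( ( y - 7 ) * ( y - 7 ) ) >= 3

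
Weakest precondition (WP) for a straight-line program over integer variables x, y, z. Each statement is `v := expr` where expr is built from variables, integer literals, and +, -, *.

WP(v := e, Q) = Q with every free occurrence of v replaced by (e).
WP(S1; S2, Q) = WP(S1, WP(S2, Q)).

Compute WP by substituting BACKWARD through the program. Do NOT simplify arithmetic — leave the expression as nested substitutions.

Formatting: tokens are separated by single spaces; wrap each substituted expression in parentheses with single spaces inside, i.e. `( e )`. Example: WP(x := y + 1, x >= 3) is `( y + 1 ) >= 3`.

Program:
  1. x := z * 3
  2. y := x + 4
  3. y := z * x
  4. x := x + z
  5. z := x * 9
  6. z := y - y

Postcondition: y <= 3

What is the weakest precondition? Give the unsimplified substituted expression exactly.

post: y <= 3
stmt 6: z := y - y  -- replace 0 occurrence(s) of z with (y - y)
  => y <= 3
stmt 5: z := x * 9  -- replace 0 occurrence(s) of z with (x * 9)
  => y <= 3
stmt 4: x := x + z  -- replace 0 occurrence(s) of x with (x + z)
  => y <= 3
stmt 3: y := z * x  -- replace 1 occurrence(s) of y with (z * x)
  => ( z * x ) <= 3
stmt 2: y := x + 4  -- replace 0 occurrence(s) of y with (x + 4)
  => ( z * x ) <= 3
stmt 1: x := z * 3  -- replace 1 occurrence(s) of x with (z * 3)
  => ( z * ( z * 3 ) ) <= 3

Answer: ( z * ( z * 3 ) ) <= 3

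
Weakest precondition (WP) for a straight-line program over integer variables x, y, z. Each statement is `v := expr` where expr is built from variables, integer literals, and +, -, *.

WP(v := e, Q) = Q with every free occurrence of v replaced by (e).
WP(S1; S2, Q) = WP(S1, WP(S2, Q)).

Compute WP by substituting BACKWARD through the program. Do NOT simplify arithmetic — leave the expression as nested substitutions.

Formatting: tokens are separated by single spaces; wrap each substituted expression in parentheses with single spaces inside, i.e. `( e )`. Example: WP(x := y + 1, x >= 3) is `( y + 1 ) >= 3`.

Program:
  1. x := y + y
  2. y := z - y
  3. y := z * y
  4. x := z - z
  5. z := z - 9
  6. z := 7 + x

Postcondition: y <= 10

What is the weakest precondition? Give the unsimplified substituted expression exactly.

Answer: ( z * ( z - y ) ) <= 10

Derivation:
post: y <= 10
stmt 6: z := 7 + x  -- replace 0 occurrence(s) of z with (7 + x)
  => y <= 10
stmt 5: z := z - 9  -- replace 0 occurrence(s) of z with (z - 9)
  => y <= 10
stmt 4: x := z - z  -- replace 0 occurrence(s) of x with (z - z)
  => y <= 10
stmt 3: y := z * y  -- replace 1 occurrence(s) of y with (z * y)
  => ( z * y ) <= 10
stmt 2: y := z - y  -- replace 1 occurrence(s) of y with (z - y)
  => ( z * ( z - y ) ) <= 10
stmt 1: x := y + y  -- replace 0 occurrence(s) of x with (y + y)
  => ( z * ( z - y ) ) <= 10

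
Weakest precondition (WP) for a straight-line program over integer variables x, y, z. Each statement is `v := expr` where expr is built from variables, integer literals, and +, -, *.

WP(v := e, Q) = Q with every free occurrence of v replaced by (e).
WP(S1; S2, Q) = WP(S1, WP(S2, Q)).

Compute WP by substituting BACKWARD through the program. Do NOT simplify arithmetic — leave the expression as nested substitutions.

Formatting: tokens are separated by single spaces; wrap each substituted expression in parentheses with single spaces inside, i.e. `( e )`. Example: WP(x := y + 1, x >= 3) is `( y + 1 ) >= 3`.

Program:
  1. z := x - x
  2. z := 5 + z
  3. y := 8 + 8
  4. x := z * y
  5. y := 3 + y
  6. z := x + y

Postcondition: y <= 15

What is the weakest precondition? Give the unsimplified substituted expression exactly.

Answer: ( 3 + ( 8 + 8 ) ) <= 15

Derivation:
post: y <= 15
stmt 6: z := x + y  -- replace 0 occurrence(s) of z with (x + y)
  => y <= 15
stmt 5: y := 3 + y  -- replace 1 occurrence(s) of y with (3 + y)
  => ( 3 + y ) <= 15
stmt 4: x := z * y  -- replace 0 occurrence(s) of x with (z * y)
  => ( 3 + y ) <= 15
stmt 3: y := 8 + 8  -- replace 1 occurrence(s) of y with (8 + 8)
  => ( 3 + ( 8 + 8 ) ) <= 15
stmt 2: z := 5 + z  -- replace 0 occurrence(s) of z with (5 + z)
  => ( 3 + ( 8 + 8 ) ) <= 15
stmt 1: z := x - x  -- replace 0 occurrence(s) of z with (x - x)
  => ( 3 + ( 8 + 8 ) ) <= 15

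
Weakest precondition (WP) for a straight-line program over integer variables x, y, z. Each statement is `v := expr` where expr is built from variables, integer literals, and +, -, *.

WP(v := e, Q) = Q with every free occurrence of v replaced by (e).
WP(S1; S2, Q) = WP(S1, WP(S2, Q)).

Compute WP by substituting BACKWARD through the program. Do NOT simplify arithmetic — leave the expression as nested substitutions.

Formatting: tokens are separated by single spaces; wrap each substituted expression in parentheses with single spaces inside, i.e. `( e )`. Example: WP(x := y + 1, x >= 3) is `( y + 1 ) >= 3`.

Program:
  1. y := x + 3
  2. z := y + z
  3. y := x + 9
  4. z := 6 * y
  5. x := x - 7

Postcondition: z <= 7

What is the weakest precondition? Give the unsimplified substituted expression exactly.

post: z <= 7
stmt 5: x := x - 7  -- replace 0 occurrence(s) of x with (x - 7)
  => z <= 7
stmt 4: z := 6 * y  -- replace 1 occurrence(s) of z with (6 * y)
  => ( 6 * y ) <= 7
stmt 3: y := x + 9  -- replace 1 occurrence(s) of y with (x + 9)
  => ( 6 * ( x + 9 ) ) <= 7
stmt 2: z := y + z  -- replace 0 occurrence(s) of z with (y + z)
  => ( 6 * ( x + 9 ) ) <= 7
stmt 1: y := x + 3  -- replace 0 occurrence(s) of y with (x + 3)
  => ( 6 * ( x + 9 ) ) <= 7

Answer: ( 6 * ( x + 9 ) ) <= 7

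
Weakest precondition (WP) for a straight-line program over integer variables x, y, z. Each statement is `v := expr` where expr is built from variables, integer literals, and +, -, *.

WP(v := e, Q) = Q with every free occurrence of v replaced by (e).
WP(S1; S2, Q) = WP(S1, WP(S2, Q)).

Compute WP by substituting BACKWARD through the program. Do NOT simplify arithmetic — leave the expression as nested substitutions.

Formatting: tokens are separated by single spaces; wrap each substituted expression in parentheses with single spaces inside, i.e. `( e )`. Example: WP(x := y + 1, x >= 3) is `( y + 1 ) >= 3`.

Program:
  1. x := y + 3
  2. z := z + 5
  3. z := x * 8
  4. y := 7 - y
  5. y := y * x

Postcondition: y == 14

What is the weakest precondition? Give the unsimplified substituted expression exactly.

post: y == 14
stmt 5: y := y * x  -- replace 1 occurrence(s) of y with (y * x)
  => ( y * x ) == 14
stmt 4: y := 7 - y  -- replace 1 occurrence(s) of y with (7 - y)
  => ( ( 7 - y ) * x ) == 14
stmt 3: z := x * 8  -- replace 0 occurrence(s) of z with (x * 8)
  => ( ( 7 - y ) * x ) == 14
stmt 2: z := z + 5  -- replace 0 occurrence(s) of z with (z + 5)
  => ( ( 7 - y ) * x ) == 14
stmt 1: x := y + 3  -- replace 1 occurrence(s) of x with (y + 3)
  => ( ( 7 - y ) * ( y + 3 ) ) == 14

Answer: ( ( 7 - y ) * ( y + 3 ) ) == 14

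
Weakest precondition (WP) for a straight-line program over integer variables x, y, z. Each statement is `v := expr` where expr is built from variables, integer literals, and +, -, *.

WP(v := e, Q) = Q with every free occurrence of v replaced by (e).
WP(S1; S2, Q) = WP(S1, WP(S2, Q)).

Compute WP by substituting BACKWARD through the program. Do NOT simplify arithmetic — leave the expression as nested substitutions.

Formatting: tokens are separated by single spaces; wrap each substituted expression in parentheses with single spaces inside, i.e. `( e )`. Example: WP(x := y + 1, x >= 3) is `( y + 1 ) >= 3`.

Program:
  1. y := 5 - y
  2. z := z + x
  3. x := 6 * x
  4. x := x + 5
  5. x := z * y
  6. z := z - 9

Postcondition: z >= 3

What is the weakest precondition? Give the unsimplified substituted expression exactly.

post: z >= 3
stmt 6: z := z - 9  -- replace 1 occurrence(s) of z with (z - 9)
  => ( z - 9 ) >= 3
stmt 5: x := z * y  -- replace 0 occurrence(s) of x with (z * y)
  => ( z - 9 ) >= 3
stmt 4: x := x + 5  -- replace 0 occurrence(s) of x with (x + 5)
  => ( z - 9 ) >= 3
stmt 3: x := 6 * x  -- replace 0 occurrence(s) of x with (6 * x)
  => ( z - 9 ) >= 3
stmt 2: z := z + x  -- replace 1 occurrence(s) of z with (z + x)
  => ( ( z + x ) - 9 ) >= 3
stmt 1: y := 5 - y  -- replace 0 occurrence(s) of y with (5 - y)
  => ( ( z + x ) - 9 ) >= 3

Answer: ( ( z + x ) - 9 ) >= 3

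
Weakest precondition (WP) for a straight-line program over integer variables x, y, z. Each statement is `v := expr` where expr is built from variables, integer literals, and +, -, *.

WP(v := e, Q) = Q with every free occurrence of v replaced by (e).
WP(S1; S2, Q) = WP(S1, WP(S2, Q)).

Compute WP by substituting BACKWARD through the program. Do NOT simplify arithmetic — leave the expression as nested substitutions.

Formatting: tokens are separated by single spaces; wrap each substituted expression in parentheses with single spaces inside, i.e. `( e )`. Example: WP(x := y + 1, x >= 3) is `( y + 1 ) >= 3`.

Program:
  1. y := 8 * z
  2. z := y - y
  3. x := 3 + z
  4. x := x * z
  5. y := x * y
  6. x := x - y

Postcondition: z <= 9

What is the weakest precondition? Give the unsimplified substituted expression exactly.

Answer: ( ( 8 * z ) - ( 8 * z ) ) <= 9

Derivation:
post: z <= 9
stmt 6: x := x - y  -- replace 0 occurrence(s) of x with (x - y)
  => z <= 9
stmt 5: y := x * y  -- replace 0 occurrence(s) of y with (x * y)
  => z <= 9
stmt 4: x := x * z  -- replace 0 occurrence(s) of x with (x * z)
  => z <= 9
stmt 3: x := 3 + z  -- replace 0 occurrence(s) of x with (3 + z)
  => z <= 9
stmt 2: z := y - y  -- replace 1 occurrence(s) of z with (y - y)
  => ( y - y ) <= 9
stmt 1: y := 8 * z  -- replace 2 occurrence(s) of y with (8 * z)
  => ( ( 8 * z ) - ( 8 * z ) ) <= 9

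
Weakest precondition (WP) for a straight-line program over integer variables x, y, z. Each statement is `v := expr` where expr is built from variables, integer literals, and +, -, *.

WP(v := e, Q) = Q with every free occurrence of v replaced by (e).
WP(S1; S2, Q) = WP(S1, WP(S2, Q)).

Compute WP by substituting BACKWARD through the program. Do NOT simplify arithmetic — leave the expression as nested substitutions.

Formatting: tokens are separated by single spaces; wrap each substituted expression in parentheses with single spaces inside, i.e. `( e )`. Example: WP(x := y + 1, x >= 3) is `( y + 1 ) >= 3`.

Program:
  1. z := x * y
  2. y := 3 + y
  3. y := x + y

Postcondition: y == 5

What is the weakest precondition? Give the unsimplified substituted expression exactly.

Answer: ( x + ( 3 + y ) ) == 5

Derivation:
post: y == 5
stmt 3: y := x + y  -- replace 1 occurrence(s) of y with (x + y)
  => ( x + y ) == 5
stmt 2: y := 3 + y  -- replace 1 occurrence(s) of y with (3 + y)
  => ( x + ( 3 + y ) ) == 5
stmt 1: z := x * y  -- replace 0 occurrence(s) of z with (x * y)
  => ( x + ( 3 + y ) ) == 5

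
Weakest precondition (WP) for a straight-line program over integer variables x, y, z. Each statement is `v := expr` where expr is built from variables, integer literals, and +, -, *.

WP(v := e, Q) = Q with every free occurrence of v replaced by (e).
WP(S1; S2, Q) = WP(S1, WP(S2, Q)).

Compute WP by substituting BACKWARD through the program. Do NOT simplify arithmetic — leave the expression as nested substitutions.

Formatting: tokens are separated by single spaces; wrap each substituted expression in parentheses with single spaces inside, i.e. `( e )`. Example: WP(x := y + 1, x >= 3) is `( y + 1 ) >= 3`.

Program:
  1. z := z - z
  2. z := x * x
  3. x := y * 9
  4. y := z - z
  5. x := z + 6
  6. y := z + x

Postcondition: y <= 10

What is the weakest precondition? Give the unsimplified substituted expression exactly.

post: y <= 10
stmt 6: y := z + x  -- replace 1 occurrence(s) of y with (z + x)
  => ( z + x ) <= 10
stmt 5: x := z + 6  -- replace 1 occurrence(s) of x with (z + 6)
  => ( z + ( z + 6 ) ) <= 10
stmt 4: y := z - z  -- replace 0 occurrence(s) of y with (z - z)
  => ( z + ( z + 6 ) ) <= 10
stmt 3: x := y * 9  -- replace 0 occurrence(s) of x with (y * 9)
  => ( z + ( z + 6 ) ) <= 10
stmt 2: z := x * x  -- replace 2 occurrence(s) of z with (x * x)
  => ( ( x * x ) + ( ( x * x ) + 6 ) ) <= 10
stmt 1: z := z - z  -- replace 0 occurrence(s) of z with (z - z)
  => ( ( x * x ) + ( ( x * x ) + 6 ) ) <= 10

Answer: ( ( x * x ) + ( ( x * x ) + 6 ) ) <= 10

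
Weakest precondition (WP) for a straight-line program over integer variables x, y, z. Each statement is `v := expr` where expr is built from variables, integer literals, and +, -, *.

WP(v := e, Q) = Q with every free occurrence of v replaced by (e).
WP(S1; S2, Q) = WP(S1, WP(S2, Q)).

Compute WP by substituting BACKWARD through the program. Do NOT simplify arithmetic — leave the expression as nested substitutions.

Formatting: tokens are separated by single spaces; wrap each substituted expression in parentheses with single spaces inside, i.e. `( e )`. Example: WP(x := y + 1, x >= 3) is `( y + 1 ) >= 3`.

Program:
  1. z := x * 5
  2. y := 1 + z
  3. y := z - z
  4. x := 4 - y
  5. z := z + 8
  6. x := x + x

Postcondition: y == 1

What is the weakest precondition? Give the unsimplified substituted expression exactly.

post: y == 1
stmt 6: x := x + x  -- replace 0 occurrence(s) of x with (x + x)
  => y == 1
stmt 5: z := z + 8  -- replace 0 occurrence(s) of z with (z + 8)
  => y == 1
stmt 4: x := 4 - y  -- replace 0 occurrence(s) of x with (4 - y)
  => y == 1
stmt 3: y := z - z  -- replace 1 occurrence(s) of y with (z - z)
  => ( z - z ) == 1
stmt 2: y := 1 + z  -- replace 0 occurrence(s) of y with (1 + z)
  => ( z - z ) == 1
stmt 1: z := x * 5  -- replace 2 occurrence(s) of z with (x * 5)
  => ( ( x * 5 ) - ( x * 5 ) ) == 1

Answer: ( ( x * 5 ) - ( x * 5 ) ) == 1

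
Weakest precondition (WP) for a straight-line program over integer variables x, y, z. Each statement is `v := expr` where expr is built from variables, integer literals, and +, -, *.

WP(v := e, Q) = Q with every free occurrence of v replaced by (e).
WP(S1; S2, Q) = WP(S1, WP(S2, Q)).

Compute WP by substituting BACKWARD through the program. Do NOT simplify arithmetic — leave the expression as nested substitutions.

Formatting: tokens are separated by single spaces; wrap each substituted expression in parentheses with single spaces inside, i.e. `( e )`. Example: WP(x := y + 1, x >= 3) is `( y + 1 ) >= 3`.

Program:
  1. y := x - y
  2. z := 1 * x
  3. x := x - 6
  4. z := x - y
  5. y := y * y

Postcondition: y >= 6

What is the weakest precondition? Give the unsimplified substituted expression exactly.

post: y >= 6
stmt 5: y := y * y  -- replace 1 occurrence(s) of y with (y * y)
  => ( y * y ) >= 6
stmt 4: z := x - y  -- replace 0 occurrence(s) of z with (x - y)
  => ( y * y ) >= 6
stmt 3: x := x - 6  -- replace 0 occurrence(s) of x with (x - 6)
  => ( y * y ) >= 6
stmt 2: z := 1 * x  -- replace 0 occurrence(s) of z with (1 * x)
  => ( y * y ) >= 6
stmt 1: y := x - y  -- replace 2 occurrence(s) of y with (x - y)
  => ( ( x - y ) * ( x - y ) ) >= 6

Answer: ( ( x - y ) * ( x - y ) ) >= 6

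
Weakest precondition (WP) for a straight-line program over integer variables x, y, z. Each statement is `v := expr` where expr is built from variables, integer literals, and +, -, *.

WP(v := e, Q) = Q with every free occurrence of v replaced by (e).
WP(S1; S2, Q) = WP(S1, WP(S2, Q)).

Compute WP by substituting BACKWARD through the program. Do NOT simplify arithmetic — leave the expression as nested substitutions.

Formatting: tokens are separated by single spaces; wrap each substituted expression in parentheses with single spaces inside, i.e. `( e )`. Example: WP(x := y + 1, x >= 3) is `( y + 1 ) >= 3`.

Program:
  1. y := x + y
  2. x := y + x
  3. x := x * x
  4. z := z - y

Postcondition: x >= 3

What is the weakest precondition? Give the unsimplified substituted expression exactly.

Answer: ( ( ( x + y ) + x ) * ( ( x + y ) + x ) ) >= 3

Derivation:
post: x >= 3
stmt 4: z := z - y  -- replace 0 occurrence(s) of z with (z - y)
  => x >= 3
stmt 3: x := x * x  -- replace 1 occurrence(s) of x with (x * x)
  => ( x * x ) >= 3
stmt 2: x := y + x  -- replace 2 occurrence(s) of x with (y + x)
  => ( ( y + x ) * ( y + x ) ) >= 3
stmt 1: y := x + y  -- replace 2 occurrence(s) of y with (x + y)
  => ( ( ( x + y ) + x ) * ( ( x + y ) + x ) ) >= 3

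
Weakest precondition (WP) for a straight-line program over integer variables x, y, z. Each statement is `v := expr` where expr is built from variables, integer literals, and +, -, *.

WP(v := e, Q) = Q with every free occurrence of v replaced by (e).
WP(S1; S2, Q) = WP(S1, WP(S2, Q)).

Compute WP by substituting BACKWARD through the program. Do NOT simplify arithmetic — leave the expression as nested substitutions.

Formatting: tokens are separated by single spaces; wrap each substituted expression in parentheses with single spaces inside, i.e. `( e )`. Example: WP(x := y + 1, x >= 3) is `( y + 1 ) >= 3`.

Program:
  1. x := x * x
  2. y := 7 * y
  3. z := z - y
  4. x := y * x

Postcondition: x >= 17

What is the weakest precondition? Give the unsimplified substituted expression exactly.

Answer: ( ( 7 * y ) * ( x * x ) ) >= 17

Derivation:
post: x >= 17
stmt 4: x := y * x  -- replace 1 occurrence(s) of x with (y * x)
  => ( y * x ) >= 17
stmt 3: z := z - y  -- replace 0 occurrence(s) of z with (z - y)
  => ( y * x ) >= 17
stmt 2: y := 7 * y  -- replace 1 occurrence(s) of y with (7 * y)
  => ( ( 7 * y ) * x ) >= 17
stmt 1: x := x * x  -- replace 1 occurrence(s) of x with (x * x)
  => ( ( 7 * y ) * ( x * x ) ) >= 17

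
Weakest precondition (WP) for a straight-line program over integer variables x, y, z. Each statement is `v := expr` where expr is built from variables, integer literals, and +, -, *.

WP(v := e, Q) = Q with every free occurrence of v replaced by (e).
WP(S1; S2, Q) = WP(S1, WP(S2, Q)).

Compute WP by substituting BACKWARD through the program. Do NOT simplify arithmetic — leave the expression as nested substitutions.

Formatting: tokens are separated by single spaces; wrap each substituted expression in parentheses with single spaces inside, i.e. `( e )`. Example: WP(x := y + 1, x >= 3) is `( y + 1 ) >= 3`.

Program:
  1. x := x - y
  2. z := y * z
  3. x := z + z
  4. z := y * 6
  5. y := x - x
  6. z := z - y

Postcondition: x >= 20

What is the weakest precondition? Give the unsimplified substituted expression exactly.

post: x >= 20
stmt 6: z := z - y  -- replace 0 occurrence(s) of z with (z - y)
  => x >= 20
stmt 5: y := x - x  -- replace 0 occurrence(s) of y with (x - x)
  => x >= 20
stmt 4: z := y * 6  -- replace 0 occurrence(s) of z with (y * 6)
  => x >= 20
stmt 3: x := z + z  -- replace 1 occurrence(s) of x with (z + z)
  => ( z + z ) >= 20
stmt 2: z := y * z  -- replace 2 occurrence(s) of z with (y * z)
  => ( ( y * z ) + ( y * z ) ) >= 20
stmt 1: x := x - y  -- replace 0 occurrence(s) of x with (x - y)
  => ( ( y * z ) + ( y * z ) ) >= 20

Answer: ( ( y * z ) + ( y * z ) ) >= 20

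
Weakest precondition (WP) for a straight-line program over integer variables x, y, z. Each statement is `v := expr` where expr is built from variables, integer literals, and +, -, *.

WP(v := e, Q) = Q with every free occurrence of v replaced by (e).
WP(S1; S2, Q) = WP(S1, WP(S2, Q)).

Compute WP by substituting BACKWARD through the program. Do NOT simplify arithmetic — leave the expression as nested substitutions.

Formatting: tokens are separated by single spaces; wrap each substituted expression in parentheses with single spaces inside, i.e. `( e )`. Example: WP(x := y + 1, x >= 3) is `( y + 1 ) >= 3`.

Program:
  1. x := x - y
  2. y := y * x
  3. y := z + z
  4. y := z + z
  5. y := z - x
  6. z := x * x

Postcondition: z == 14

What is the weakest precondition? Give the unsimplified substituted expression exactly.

Answer: ( ( x - y ) * ( x - y ) ) == 14

Derivation:
post: z == 14
stmt 6: z := x * x  -- replace 1 occurrence(s) of z with (x * x)
  => ( x * x ) == 14
stmt 5: y := z - x  -- replace 0 occurrence(s) of y with (z - x)
  => ( x * x ) == 14
stmt 4: y := z + z  -- replace 0 occurrence(s) of y with (z + z)
  => ( x * x ) == 14
stmt 3: y := z + z  -- replace 0 occurrence(s) of y with (z + z)
  => ( x * x ) == 14
stmt 2: y := y * x  -- replace 0 occurrence(s) of y with (y * x)
  => ( x * x ) == 14
stmt 1: x := x - y  -- replace 2 occurrence(s) of x with (x - y)
  => ( ( x - y ) * ( x - y ) ) == 14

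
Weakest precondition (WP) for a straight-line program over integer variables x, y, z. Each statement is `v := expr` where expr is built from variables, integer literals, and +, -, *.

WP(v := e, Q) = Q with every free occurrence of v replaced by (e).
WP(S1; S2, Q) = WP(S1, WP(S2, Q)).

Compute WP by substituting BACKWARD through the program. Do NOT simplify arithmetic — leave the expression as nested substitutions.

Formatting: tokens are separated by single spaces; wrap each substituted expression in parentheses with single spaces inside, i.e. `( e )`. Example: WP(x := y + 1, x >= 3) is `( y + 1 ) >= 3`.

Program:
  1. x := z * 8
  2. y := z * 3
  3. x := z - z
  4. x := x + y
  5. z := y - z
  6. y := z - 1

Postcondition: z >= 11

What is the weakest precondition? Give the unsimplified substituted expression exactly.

Answer: ( ( z * 3 ) - z ) >= 11

Derivation:
post: z >= 11
stmt 6: y := z - 1  -- replace 0 occurrence(s) of y with (z - 1)
  => z >= 11
stmt 5: z := y - z  -- replace 1 occurrence(s) of z with (y - z)
  => ( y - z ) >= 11
stmt 4: x := x + y  -- replace 0 occurrence(s) of x with (x + y)
  => ( y - z ) >= 11
stmt 3: x := z - z  -- replace 0 occurrence(s) of x with (z - z)
  => ( y - z ) >= 11
stmt 2: y := z * 3  -- replace 1 occurrence(s) of y with (z * 3)
  => ( ( z * 3 ) - z ) >= 11
stmt 1: x := z * 8  -- replace 0 occurrence(s) of x with (z * 8)
  => ( ( z * 3 ) - z ) >= 11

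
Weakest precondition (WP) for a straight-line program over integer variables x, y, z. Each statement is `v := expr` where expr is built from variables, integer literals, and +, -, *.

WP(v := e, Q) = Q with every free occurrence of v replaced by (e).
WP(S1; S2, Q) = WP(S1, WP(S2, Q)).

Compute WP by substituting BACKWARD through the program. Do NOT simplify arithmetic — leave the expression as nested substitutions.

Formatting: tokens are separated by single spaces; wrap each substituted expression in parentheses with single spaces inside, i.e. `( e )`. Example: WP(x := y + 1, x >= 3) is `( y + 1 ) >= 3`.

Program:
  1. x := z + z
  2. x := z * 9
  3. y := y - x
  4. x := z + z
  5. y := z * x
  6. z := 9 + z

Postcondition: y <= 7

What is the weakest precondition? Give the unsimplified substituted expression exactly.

post: y <= 7
stmt 6: z := 9 + z  -- replace 0 occurrence(s) of z with (9 + z)
  => y <= 7
stmt 5: y := z * x  -- replace 1 occurrence(s) of y with (z * x)
  => ( z * x ) <= 7
stmt 4: x := z + z  -- replace 1 occurrence(s) of x with (z + z)
  => ( z * ( z + z ) ) <= 7
stmt 3: y := y - x  -- replace 0 occurrence(s) of y with (y - x)
  => ( z * ( z + z ) ) <= 7
stmt 2: x := z * 9  -- replace 0 occurrence(s) of x with (z * 9)
  => ( z * ( z + z ) ) <= 7
stmt 1: x := z + z  -- replace 0 occurrence(s) of x with (z + z)
  => ( z * ( z + z ) ) <= 7

Answer: ( z * ( z + z ) ) <= 7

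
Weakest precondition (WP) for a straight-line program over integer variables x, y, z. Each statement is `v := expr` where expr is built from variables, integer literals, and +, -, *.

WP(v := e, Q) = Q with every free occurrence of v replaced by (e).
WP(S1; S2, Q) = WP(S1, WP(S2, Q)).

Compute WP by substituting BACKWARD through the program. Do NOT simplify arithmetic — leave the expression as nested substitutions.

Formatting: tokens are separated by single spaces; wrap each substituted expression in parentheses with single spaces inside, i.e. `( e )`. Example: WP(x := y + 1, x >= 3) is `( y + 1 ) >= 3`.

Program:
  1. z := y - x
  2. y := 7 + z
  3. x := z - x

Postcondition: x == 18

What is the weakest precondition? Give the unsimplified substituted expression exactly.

post: x == 18
stmt 3: x := z - x  -- replace 1 occurrence(s) of x with (z - x)
  => ( z - x ) == 18
stmt 2: y := 7 + z  -- replace 0 occurrence(s) of y with (7 + z)
  => ( z - x ) == 18
stmt 1: z := y - x  -- replace 1 occurrence(s) of z with (y - x)
  => ( ( y - x ) - x ) == 18

Answer: ( ( y - x ) - x ) == 18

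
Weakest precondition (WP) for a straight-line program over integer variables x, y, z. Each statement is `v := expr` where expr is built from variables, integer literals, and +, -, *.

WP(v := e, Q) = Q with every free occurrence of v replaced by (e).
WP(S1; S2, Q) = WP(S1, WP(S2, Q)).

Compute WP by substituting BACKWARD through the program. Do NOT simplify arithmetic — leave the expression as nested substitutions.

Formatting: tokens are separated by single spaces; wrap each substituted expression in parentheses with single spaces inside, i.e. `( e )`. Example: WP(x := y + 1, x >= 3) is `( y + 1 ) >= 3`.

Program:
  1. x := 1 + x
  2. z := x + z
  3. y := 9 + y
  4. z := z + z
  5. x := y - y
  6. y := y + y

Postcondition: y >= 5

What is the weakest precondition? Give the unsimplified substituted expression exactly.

post: y >= 5
stmt 6: y := y + y  -- replace 1 occurrence(s) of y with (y + y)
  => ( y + y ) >= 5
stmt 5: x := y - y  -- replace 0 occurrence(s) of x with (y - y)
  => ( y + y ) >= 5
stmt 4: z := z + z  -- replace 0 occurrence(s) of z with (z + z)
  => ( y + y ) >= 5
stmt 3: y := 9 + y  -- replace 2 occurrence(s) of y with (9 + y)
  => ( ( 9 + y ) + ( 9 + y ) ) >= 5
stmt 2: z := x + z  -- replace 0 occurrence(s) of z with (x + z)
  => ( ( 9 + y ) + ( 9 + y ) ) >= 5
stmt 1: x := 1 + x  -- replace 0 occurrence(s) of x with (1 + x)
  => ( ( 9 + y ) + ( 9 + y ) ) >= 5

Answer: ( ( 9 + y ) + ( 9 + y ) ) >= 5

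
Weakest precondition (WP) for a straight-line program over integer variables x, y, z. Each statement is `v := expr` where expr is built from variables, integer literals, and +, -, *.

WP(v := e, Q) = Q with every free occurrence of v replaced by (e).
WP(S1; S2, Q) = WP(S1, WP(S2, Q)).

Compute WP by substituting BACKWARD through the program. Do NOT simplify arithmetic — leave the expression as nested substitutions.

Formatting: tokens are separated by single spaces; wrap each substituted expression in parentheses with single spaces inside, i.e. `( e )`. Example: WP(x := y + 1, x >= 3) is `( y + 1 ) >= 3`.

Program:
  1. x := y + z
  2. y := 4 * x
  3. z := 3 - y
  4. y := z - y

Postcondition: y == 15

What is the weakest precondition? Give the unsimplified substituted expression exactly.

post: y == 15
stmt 4: y := z - y  -- replace 1 occurrence(s) of y with (z - y)
  => ( z - y ) == 15
stmt 3: z := 3 - y  -- replace 1 occurrence(s) of z with (3 - y)
  => ( ( 3 - y ) - y ) == 15
stmt 2: y := 4 * x  -- replace 2 occurrence(s) of y with (4 * x)
  => ( ( 3 - ( 4 * x ) ) - ( 4 * x ) ) == 15
stmt 1: x := y + z  -- replace 2 occurrence(s) of x with (y + z)
  => ( ( 3 - ( 4 * ( y + z ) ) ) - ( 4 * ( y + z ) ) ) == 15

Answer: ( ( 3 - ( 4 * ( y + z ) ) ) - ( 4 * ( y + z ) ) ) == 15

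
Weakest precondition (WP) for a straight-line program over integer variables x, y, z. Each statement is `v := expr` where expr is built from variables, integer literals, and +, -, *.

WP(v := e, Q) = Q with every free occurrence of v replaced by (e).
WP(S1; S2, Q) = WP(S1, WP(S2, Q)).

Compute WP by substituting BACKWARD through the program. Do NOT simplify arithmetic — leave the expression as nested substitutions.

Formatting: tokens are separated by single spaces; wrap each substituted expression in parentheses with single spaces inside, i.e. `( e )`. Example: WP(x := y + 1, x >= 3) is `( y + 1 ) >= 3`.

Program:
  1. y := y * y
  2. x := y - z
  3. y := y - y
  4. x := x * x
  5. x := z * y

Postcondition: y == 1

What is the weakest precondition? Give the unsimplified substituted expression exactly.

Answer: ( ( y * y ) - ( y * y ) ) == 1

Derivation:
post: y == 1
stmt 5: x := z * y  -- replace 0 occurrence(s) of x with (z * y)
  => y == 1
stmt 4: x := x * x  -- replace 0 occurrence(s) of x with (x * x)
  => y == 1
stmt 3: y := y - y  -- replace 1 occurrence(s) of y with (y - y)
  => ( y - y ) == 1
stmt 2: x := y - z  -- replace 0 occurrence(s) of x with (y - z)
  => ( y - y ) == 1
stmt 1: y := y * y  -- replace 2 occurrence(s) of y with (y * y)
  => ( ( y * y ) - ( y * y ) ) == 1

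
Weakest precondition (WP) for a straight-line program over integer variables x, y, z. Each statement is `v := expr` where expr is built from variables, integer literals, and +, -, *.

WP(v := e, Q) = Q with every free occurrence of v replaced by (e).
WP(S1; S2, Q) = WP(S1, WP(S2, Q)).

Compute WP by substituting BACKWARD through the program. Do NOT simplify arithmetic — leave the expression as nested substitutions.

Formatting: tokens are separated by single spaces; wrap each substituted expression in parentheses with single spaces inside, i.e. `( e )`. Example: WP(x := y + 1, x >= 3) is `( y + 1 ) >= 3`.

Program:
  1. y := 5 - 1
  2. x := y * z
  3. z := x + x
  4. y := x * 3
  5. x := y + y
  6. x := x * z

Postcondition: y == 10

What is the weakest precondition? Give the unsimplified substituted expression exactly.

Answer: ( ( ( 5 - 1 ) * z ) * 3 ) == 10

Derivation:
post: y == 10
stmt 6: x := x * z  -- replace 0 occurrence(s) of x with (x * z)
  => y == 10
stmt 5: x := y + y  -- replace 0 occurrence(s) of x with (y + y)
  => y == 10
stmt 4: y := x * 3  -- replace 1 occurrence(s) of y with (x * 3)
  => ( x * 3 ) == 10
stmt 3: z := x + x  -- replace 0 occurrence(s) of z with (x + x)
  => ( x * 3 ) == 10
stmt 2: x := y * z  -- replace 1 occurrence(s) of x with (y * z)
  => ( ( y * z ) * 3 ) == 10
stmt 1: y := 5 - 1  -- replace 1 occurrence(s) of y with (5 - 1)
  => ( ( ( 5 - 1 ) * z ) * 3 ) == 10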